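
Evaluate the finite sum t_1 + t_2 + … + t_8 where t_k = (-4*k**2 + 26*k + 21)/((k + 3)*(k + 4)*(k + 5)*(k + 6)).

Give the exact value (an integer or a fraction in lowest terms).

Compute t_(k+1)/t_k: get (k + 3)*(26*k - 4*(k + 1)**2 + 47)/((k + 7)*(-4*k**2 + 26*k + 21)).
Take A(k)=k + 3, B(k)=k + 7, C(k)=k**2 - 13*k/2 - 21/4.
Set up (k + 3)·f(k+1) − (k + 6)·f(k) − (k**2 - 13*k/2 - 21/4) = 0.
Bound: deg f ≤ 3.
A polynomial solution: f(k) = -k*(k**2 + 132*k + 77)/120.
Get s_k = R·t_k = k*(k**2 + 132*k + 77)/(30*(k + 3)*(k + 4)*(k + 5)) with R(k) = B(k−1)f(k)/C(k) = -k*(k + 6)*(k**2 + 132*k + 77)/(30*(4*k**2 - 26*k - 21)).
Check: Δs_k = (-4*k**2 + 26*k + 21)/(k**4 + 18*k**3 + 119*k**2 + 342*k + 360). ✓
Telescoping: Σ = s_(9) − s_(1) = 673/3640 − (7/120) = 691/5460.

Σ = 691/5460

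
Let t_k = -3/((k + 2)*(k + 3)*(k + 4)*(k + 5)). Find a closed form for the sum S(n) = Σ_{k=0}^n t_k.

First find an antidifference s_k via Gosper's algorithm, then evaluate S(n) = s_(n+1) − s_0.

r(k) = (k + 2)/(k + 6) after simplifying.
A = k + 2, B = k + 6, C = 1.
Solve (k + 2)·f(k+1) − (k + 5)·f(k) = 1.
deg f ≤ 3 (via 1,1,0).
Coefficient equations give f(k) = k*(k**2 + 9*k + 26)/72.
R(k) = B(k−1)·f(k)/C(k) = k*(k + 5)*(k**2 + 9*k + 26)/72; s_k = R·t_k = k*(-k**2 - 9*k - 26)/(24*(k + 2)*(k + 3)*(k + 4)).
Verify: -3/(k**4 + 14*k**3 + 71*k**2 + 154*k + 120) matches t_k.
Evaluate: s_(n+1) = (-n**3 - 12*n**2 - 47*n - 36)/(24*(n**3 + 12*n**2 + 47*n + 60)); subtract s_(0) = 0 ⇒ S(n) = (-n**3 - 12*n**2 - 47*n - 36)/(24*(n**3 + 12*n**2 + 47*n + 60)).

S(n) = (-n**3 - 12*n**2 - 47*n - 36)/(24*(n**3 + 12*n**2 + 47*n + 60))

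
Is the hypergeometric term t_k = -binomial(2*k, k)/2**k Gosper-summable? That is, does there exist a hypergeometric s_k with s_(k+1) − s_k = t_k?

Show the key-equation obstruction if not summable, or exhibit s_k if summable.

r(k) = (2*k + 1)/(k + 1) after simplifying.
A = 2*k + 1, B = k + 1, C = 1.
Solve (2*k + 1)·f(k+1) − (k)·f(k) = 1.
From deg A=1, deg B=1, deg C=0: d=-1.
Negative degree bound (-1): no f exists, t_k not Gosper-summable.

No — negative degree bound, so no certificate f.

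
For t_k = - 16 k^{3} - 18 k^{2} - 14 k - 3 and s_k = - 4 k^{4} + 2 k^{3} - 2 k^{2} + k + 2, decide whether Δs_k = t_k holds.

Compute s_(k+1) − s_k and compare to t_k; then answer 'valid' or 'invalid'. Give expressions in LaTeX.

Valid: the claim telescopes to t_k.

s_(k+1) = -4*k**4 - 14*k**3 - 20*k**2 - 13*k - 1
s_(k+1) − s_k = -16*k**3 - 18*k**2 - 14*k - 3
(s_(k+1) − s_k) − t_k = 0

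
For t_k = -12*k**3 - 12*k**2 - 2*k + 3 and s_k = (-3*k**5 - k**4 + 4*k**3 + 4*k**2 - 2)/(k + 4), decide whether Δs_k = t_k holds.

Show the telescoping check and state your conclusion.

s_(k+1) = (-3*k**5 - 16*k**4 - 30*k**3 - 20*k**2 + k + 2)/(k + 5)
s_(k+1) − s_k = (-12*k**5 - 93*k**4 - 164*k**3 - 99*k**2 + 8*k + 18)/(k**2 + 9*k + 20)
(s_(k+1) − s_k) − t_k = 3*(9*k**4 + 62*k**3 + 52*k**2 + 7*k - 14)/(k**2 + 9*k + 20)

Invalid: residual 3*(9*k**4 + 62*k**3 + 52*k**2 + 7*k - 14)/(k**2 + 9*k + 20) ≠ 0.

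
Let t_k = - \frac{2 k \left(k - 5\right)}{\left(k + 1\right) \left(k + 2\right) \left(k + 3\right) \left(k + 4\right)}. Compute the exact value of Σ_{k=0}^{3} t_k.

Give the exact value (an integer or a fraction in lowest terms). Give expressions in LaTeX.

Σ = 4/35

Ratio r(k) = (k - 4)*(k + 1)**2/(k*(k - 5)*(k + 5)).
Factor: A=k + 1; B=k + 5; C=k**2 - 5*k.
f must satisfy (k + 1)·f(k+1) − (k + 4)·f(k) = k**2 - 5*k.
deg f ≤ 3 (via 1,1,2).
A polynomial solution: f(k) = -k*(k - 1).
Then R = B(k−1)f/C = -(k - 1)*(k + 4)/(k - 5), so s_k = R(k)·t_k = 2*k*(k - 1)/((k + 1)*(k + 2)*(k + 3)).
Check: Δs_k = 2*k*(5 - k)/(k**4 + 10*k**3 + 35*k**2 + 50*k + 24). ✓
Sum = s_(4) − s_(0); s_(4) = 4/35, s_(0) = 0 ⇒ 4/35.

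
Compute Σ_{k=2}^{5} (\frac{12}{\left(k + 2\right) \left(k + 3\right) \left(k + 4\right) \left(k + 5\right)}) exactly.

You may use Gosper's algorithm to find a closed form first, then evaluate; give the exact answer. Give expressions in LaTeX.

The ratio is (k + 2)/(k + 6).
Gosper form: A/B · C(k+1)/C(k) with A=k + 2, B=k + 6, C=1.
Need (k + 2)·f(k+1) − (k + 5)·f(k) = 1.
From deg A=1, deg B=1, deg C=0: d=3.
A polynomial solution: f(k) = k*(k**2 + 9*k + 26)/72.
So s_k = (B(k−1)f/C)·t_k = (k*(k + 5)*(k**2 + 9*k + 26)/72)·t_k = k*(k**2 + 9*k + 26)/(6*(k + 2)*(k + 3)*(k + 4)).
Verify: 12/(k**4 + 14*k**3 + 71*k**2 + 154*k + 120) matches t_k.
Telescoping: Σ = s_(6) − s_(2) = 29/180 − (2/15) = 1/36.

Σ = 1/36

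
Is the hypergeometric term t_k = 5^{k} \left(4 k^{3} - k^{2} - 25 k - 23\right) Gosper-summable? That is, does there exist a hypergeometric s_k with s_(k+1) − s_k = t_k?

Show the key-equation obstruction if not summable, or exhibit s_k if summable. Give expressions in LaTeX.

Yes. s_k = 5^{k} \left(k^{3} - 4 k^{2} - 2\right).

t_(k+1)/t_k = 5*(4*k**3 + 11*k**2 - 15*k - 45)/(4*k**3 - k**2 - 25*k - 23).
Gosper form: A/B · C(k+1)/C(k) with A=5, B=1, C=k**3 - k**2/4 - 25*k/4 - 23/4.
Set up (5)·f(k+1) − (1)·f(k) − (k**3 - k**2/4 - 25*k/4 - 23/4) = 0.
From deg A=0, deg B=0, deg C=3: d=3.
Match coefficients ⇒ f(k) = (k**3 - 4*k**2 - 2)/4.
R(k) = B(k−1)·f(k)/C(k) = (k**3 - 4*k**2 - 2)/(4*k**3 - k**2 - 25*k - 23); s_k = R·t_k = 5**k*(k**3 - 4*k**2 - 2).
Check: Δs_k = 5**k*(4*k**3 - k**2 - 25*k - 23). ✓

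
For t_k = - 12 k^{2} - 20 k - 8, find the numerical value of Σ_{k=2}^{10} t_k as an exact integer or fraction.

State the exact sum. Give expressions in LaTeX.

t_(k+1)/t_k = (3*k**2 + 11*k + 10)/(3*k**2 + 5*k + 2).
Gosper form: A/B · C(k+1)/C(k) with A=1, B=1, C=k**2 + 5*k/3 + 2/3.
Key eq: (1)·f(k+1) = (1)·f(k) + (k**2 + 5*k/3 + 2/3).
Bound: deg f ≤ 3.
Match coefficients ⇒ f(k) = k**2*(k + 1)/3.
Then R = B(k−1)f/C = k**2/(3*k + 2), so s_k = R(k)·t_k = 4*k**2*(-k - 1).
Δs = -12*k**2 - 20*k - 8, as required.
Σ_(k=2)^(10) t_k = s_(11) − s_(2) = -5808 − (-48) = -5760.

Σ = -5760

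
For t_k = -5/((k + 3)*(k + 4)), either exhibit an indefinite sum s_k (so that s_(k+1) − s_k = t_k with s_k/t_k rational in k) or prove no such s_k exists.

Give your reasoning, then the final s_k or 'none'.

t_(k+1)/t_k = (k + 3)/(k + 5).
Take A(k)=k + 3, B(k)=k + 5, C(k)=1.
Need (k + 3)·f(k+1) − (k + 4)·f(k) = 1.
From deg A=1, deg B=1, deg C=0: d=1.
A polynomial solution: f(k) = k/3.
Then R = B(k−1)f/C = k*(k + 4)/3, so s_k = R(k)·t_k = -5*k/(3*k + 9).
s_(k+1) − s_k = -5/(k**2 + 7*k + 12) = t_k.

s_k = -5*k/(3*k + 9)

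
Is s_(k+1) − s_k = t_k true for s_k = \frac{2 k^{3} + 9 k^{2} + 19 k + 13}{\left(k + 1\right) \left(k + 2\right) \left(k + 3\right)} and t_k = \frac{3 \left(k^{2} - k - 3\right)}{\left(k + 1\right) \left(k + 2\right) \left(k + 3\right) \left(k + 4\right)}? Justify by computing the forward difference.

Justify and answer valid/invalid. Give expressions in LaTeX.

Valid: the claim telescopes to t_k.

s_(k+1) = (19*k + 2*(k + 1)**3 + 9*(k + 1)**2 + 32)/((k + 2)*(k + 3)*(k + 4))
s_(k+1) − s_k = 3*(k**2 - k - 3)/(k**4 + 10*k**3 + 35*k**2 + 50*k + 24)
(s_(k+1) − s_k) − t_k = 0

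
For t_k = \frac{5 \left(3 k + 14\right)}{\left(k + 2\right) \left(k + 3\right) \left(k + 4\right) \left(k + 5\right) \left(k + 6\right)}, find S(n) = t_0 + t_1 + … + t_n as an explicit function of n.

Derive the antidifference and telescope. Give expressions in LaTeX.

Ratio r(k) = (k + 2)*(3*k + 17)/((k + 7)*(3*k + 14)).
Factor: A=k + 2; B=k + 7; C=k + 14/3.
Set up (k + 2)·f(k+1) − (k + 6)·f(k) − (k + 14/3) = 0.
Degrees (1,1,1) ⇒ d ≤ 4.
Solve for f: f(k) = k*(k + 4)*(k**2 + 10*k + 31)/90 (degree 4 ≤ 4).
R(k) = B(k−1)·f(k)/C(k) = k*(k + 4)*(k + 6)*(k**2 + 10*k + 31)/(30*(3*k + 14)); s_k = R·t_k = k*(k**2 + 10*k + 31)/(6*(k**3 + 10*k**2 + 31*k + 30)).
Δs = 5*(3*k + 14)/(k**5 + 20*k**4 + 155*k**3 + 580*k**2 + 1044*k + 720), as required.
Σ_(k=0)^n t_k = s_(n+1) − s_(0) = ((n**3 + 13*n**2 + 54*n + 42)/(6*(n**3 + 13*n**2 + 54*n + 72))) − (0), i.e. (n**3 + 13*n**2 + 54*n + 42)/(6*(n**3 + 13*n**2 + 54*n + 72)).

S(n) = \frac{n^{3} + 13 n^{2} + 54 n + 42}{6 \left(n^{3} + 13 n^{2} + 54 n + 72\right)}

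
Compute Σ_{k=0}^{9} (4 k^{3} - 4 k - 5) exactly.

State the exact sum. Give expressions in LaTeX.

Σ = 7870

Step 1: r(k) = (4*k - 4*(k + 1)**3 + 9)/(-4*k**3 + 4*k + 5).
Gosper form: A/B · C(k+1)/C(k) with A=1, B=1, C=k**3 - k - 5/4.
Set up (1)·f(k+1) − (1)·f(k) − (k**3 - k - 5/4) = 0.
deg f ≤ 4 (via 0,0,3).
Solve for f: f(k) = k*(k**3 - 2*k**2 - k - 3)/4 (degree 4 ≤ 4).
So s_k = (B(k−1)f/C)·t_k = (k*(k**3 - 2*k**2 - k - 3)/(4*k**3 - 4*k - 5))·t_k = k*(k**3 - 2*k**2 - k - 3).
Verify: 4*k**3 - 4*k - 5 matches t_k.
Σ_(k=0)^(9) t_k = s_(10) − s_(0) = 7870 − (0) = 7870.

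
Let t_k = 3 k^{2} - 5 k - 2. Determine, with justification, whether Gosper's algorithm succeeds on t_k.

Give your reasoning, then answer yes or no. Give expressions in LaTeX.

t_(k+1)/t_k = (3*k**2 + k - 4)/(3*k**2 - 5*k - 2).
So A=1 and B=1, with C=k**2 - 5*k/3 - 2/3.
Need (1)·f(k+1) − (1)·f(k) = k**2 - 5*k/3 - 2/3.
From deg A=0, deg B=0, deg C=2: d=3.
Solving with deg f ≤ 3: f(k) = k*(k**2 - 4*k + 1)/3.
Certificate R = B(k−1)f/C = k*(k**2 - 4*k + 1)/((k - 2)*(3*k + 1)) gives s_k = k*(k**2 - 4*k + 1).
Verify: 3*k**2 - 5*k - 2 matches t_k.

Yes. s_k = k \left(k^{2} - 4 k + 1\right).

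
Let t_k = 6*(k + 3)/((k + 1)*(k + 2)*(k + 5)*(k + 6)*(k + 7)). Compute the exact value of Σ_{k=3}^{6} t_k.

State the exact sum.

Σ = 5/936

Compute t_(k+1)/t_k: get (k + 1)*(k + 4)*(k + 5)/((k + 3)**2*(k + 8)).
A = k + 1, B = k + 8, C = k**3 + 10*k**2 + 33*k + 36.
f must satisfy (k + 1)·f(k+1) − (k + 7)·f(k) = k**3 + 10*k**2 + 33*k + 36.
Bound: deg f ≤ 6.
Coefficient equations give f(k) = k*(k + 2)*(k + 3)*(k + 4)*(k**2 + 12*k + 41)/90.
Get s_k = R·t_k = k*(k**2 + 12*k + 41)/(15*(k**3 + 12*k**2 + 41*k + 30)) with R(k) = B(k−1)f(k)/C(k) = k*(k + 2)*(k + 7)*(k**2 + 12*k + 41)/(90*(k + 3)).
Δs = 6*(k + 3)/(k**5 + 21*k**4 + 163*k**3 + 567*k**2 + 844*k + 420), as required.
Sum = s_(7) − s_(3); s_(7) = 203/3120, s_(3) = 43/720 ⇒ 5/936.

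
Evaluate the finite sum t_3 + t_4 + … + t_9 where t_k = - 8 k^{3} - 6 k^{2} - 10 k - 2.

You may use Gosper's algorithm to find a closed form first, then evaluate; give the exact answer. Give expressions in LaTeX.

r(k) = (4*k**3 + 15*k**2 + 23*k + 13)/(4*k**3 + 3*k**2 + 5*k + 1) after simplifying.
Normal form (A,B,C) = (1, 1, k**3 + 3*k**2/4 + 5*k/4 + 1/4).
Key eq: (1)·f(k+1) = (1)·f(k) + (k**3 + 3*k**2/4 + 5*k/4 + 1/4).
Degrees (0,0,3) ⇒ d ≤ 4.
Solve for f: f(k) = k*(k**3 - k**2 + 2*k - 1)/4 (degree 4 ≤ 4).
Get s_k = R·t_k = 2*k*(-k**3 + k**2 - 2*k + 1) with R(k) = B(k−1)f(k)/C(k) = k*(k**3 - k**2 + 2*k - 1)/(4*k**3 + 3*k**2 + 5*k + 1).
s_(k+1) − s_k = -8*k**3 - 6*k**2 - 10*k - 2 = t_k.
Σ_(k=3)^(9) t_k = s_(10) − s_(3) = -18380 − (-138) = -18242.

Σ = -18242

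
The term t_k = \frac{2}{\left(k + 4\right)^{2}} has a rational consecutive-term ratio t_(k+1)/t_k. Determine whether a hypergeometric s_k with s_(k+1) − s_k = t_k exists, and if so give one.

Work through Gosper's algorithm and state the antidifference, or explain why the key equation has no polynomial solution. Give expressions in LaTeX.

no hypergeometric antidifference exists

Compute t_(k+1)/t_k: get (k + 4)**2/(k + 5)**2.
A = k**2 + 8*k + 16, B = k**2 + 10*k + 25, C = 1.
Set up (k**2 + 8*k + 16)·f(k+1) − (k**2 + 8*k + 16)·f(k) − (1) = 0.
Degrees (2,2,0) ⇒ d ≤ 0.
Generic f = c0 gives residual -1; -1 = 0 cannot hold, so t_k is not Gosper-summable.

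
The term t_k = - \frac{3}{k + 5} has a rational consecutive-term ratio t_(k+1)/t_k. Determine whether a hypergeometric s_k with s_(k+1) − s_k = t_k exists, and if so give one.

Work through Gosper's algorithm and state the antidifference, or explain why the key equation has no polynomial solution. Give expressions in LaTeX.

r(k) = (k + 5)/(k + 6) after simplifying.
Take A(k)=k + 5, B(k)=k + 6, C(k)=1.
Set up (k + 5)·f(k+1) − (k + 5)·f(k) − (1) = 0.
Bound: deg f ≤ 0.
f = c0 ⇒ A·f(k+1) − B(k−1)·f(k) − C = -1. The system {-1 = 0} is inconsistent; no antidifference.

not Gosper-summable; s_k does not exist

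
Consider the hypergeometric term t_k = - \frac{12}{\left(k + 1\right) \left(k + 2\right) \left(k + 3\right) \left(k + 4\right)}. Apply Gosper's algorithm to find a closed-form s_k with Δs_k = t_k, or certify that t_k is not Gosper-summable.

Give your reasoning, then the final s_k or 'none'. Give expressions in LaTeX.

s_k = \frac{2 k \left(- k^{2} - 6 k - 11\right)}{3 \left(k + 1\right) \left(k + 2\right) \left(k + 3\right)}

Compute t_(k+1)/t_k: get (k + 1)/(k + 5).
So A=k + 1 and B=k + 5, with C=1.
Solve (k + 1)·f(k+1) − (k + 4)·f(k) = 1.
From deg A=1, deg B=1, deg C=0: d=3.
Match coefficients ⇒ f(k) = k*(k**2 + 6*k + 11)/18.
Get s_k = R·t_k = 2*k*(-k**2 - 6*k - 11)/(3*(k + 1)*(k + 2)*(k + 3)) with R(k) = B(k−1)f(k)/C(k) = k*(k + 4)*(k**2 + 6*k + 11)/18.
Δs = -12/(k**4 + 10*k**3 + 35*k**2 + 50*k + 24), as required.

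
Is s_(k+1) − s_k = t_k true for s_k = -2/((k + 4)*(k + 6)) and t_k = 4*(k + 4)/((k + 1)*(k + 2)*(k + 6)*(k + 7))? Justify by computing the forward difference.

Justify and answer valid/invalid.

Invalid: residual 6*(-3*k**2 - 25*k - 46)/(k**6 + 25*k**5 + 247*k**4 + 1219*k**3 + 3112*k**2 + 3796*k + 1680) ≠ 0.

s_(k+1) = -2/((k + 5)*(k + 7))
s_(k+1) − s_k = 2*(2*k + 11)/(k**4 + 22*k**3 + 179*k**2 + 638*k + 840)
(s_(k+1) − s_k) − t_k = 6*(-3*k**2 - 25*k - 46)/(k**6 + 25*k**5 + 247*k**4 + 1219*k**3 + 3112*k**2 + 3796*k + 1680)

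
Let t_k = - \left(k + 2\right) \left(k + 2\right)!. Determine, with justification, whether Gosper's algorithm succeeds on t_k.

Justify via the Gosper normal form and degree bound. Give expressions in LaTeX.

r(k) = (k + 3)**2/(k + 2) after simplifying.
Factor: A=k + 3; B=1; C=k + 2.
Key eq: (k + 3)·f(k+1) = (1)·f(k) + (k + 2).
Degrees (1,0,1) ⇒ d ≤ 0.
A polynomial solution: f(k) = 1.
Get s_k = R·t_k = -factorial(k + 2) with R(k) = B(k−1)f(k)/C(k) = 1/(k + 2).
s_(k+1) − s_k = -(k + 2)*factorial(k + 2) = t_k.

Yes. s_k = - \left(k + 2\right)!.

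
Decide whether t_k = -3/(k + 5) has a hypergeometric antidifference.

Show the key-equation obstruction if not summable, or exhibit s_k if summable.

The ratio is (k + 5)/(k + 6).
Take A(k)=k + 5, B(k)=k + 6, C(k)=1.
Set up (k + 5)·f(k+1) − (k + 5)·f(k) − (1) = 0.
Bound: deg f ≤ 0.
Put f(k) = c0: A·f(k+1) − B(k−1)·f(k) − C = -1; need -1 = 0 — inconsistent ⇒ no f, not summable.

No — key equation has no polynomial f.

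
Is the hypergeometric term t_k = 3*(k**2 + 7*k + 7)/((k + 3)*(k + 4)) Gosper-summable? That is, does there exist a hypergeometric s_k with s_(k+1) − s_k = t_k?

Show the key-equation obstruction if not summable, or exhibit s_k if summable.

Yes. s_k = k*(3*k + 4)/(k + 3).

Step 1: r(k) = (k + 3)*(7*k + (k + 1)**2 + 14)/((k + 5)*(k**2 + 7*k + 7)).
Gosper form: A/B · C(k+1)/C(k) with A=k + 3, B=k + 5, C=k**2 + 7*k + 7.
Key eq: (k + 3)·f(k+1) = (k + 4)·f(k) + (k**2 + 7*k + 7).
Degrees (1,1,2) ⇒ d ≤ 2.
Solving with deg f ≤ 2: f(k) = k*(3*k + 4)/3.
Then R = B(k−1)f/C = k*(k + 4)*(3*k + 4)/(3*(k**2 + 7*k + 7)), so s_k = R(k)·t_k = k*(3*k + 4)/(k + 3).
Δs = 3*(k**2 + 7*k + 7)/(k**2 + 7*k + 12), as required.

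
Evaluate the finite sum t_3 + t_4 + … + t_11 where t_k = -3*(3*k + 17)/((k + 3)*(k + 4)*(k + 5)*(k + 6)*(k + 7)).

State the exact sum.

Σ = -73/10080

t_(k+1)/t_k = (k + 3)*(3*k + 20)/((k + 8)*(3*k + 17)).
So A=k + 3 and B=k + 8, with C=k + 17/3.
Solve (k + 3)·f(k+1) − (k + 7)·f(k) = k + 17/3.
From deg A=1, deg B=1, deg C=1: d=4.
Coefficient equations give f(k) = k*(k + 5)*(k**2 + 13*k + 54)/216.
Get s_k = R·t_k = k*(-k**2 - 13*k - 54)/(24*(k**3 + 13*k**2 + 54*k + 72)) with R(k) = B(k−1)f(k)/C(k) = k*(k + 5)*(k + 7)*(k**2 + 13*k + 54)/(72*(3*k + 17)).
Δs = 3*(-3*k - 17)/(k**5 + 25*k**4 + 245*k**3 + 1175*k**2 + 2754*k + 2520), as required.
Sum = s_(12) − s_(3); s_(12) = -59/1440, s_(3) = -17/504 ⇒ -73/10080.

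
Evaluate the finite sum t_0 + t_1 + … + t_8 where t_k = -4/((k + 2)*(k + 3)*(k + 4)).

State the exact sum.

Σ = -7/22

t_(k+1)/t_k = (k + 2)/(k + 5).
Normal form (A,B,C) = (k + 2, k + 5, 1).
f must satisfy (k + 2)·f(k+1) − (k + 4)·f(k) = 1.
d = 2 from the (1,1,0) case.
Solving with deg f ≤ 2: f(k) = k*(k + 5)/12.
Certificate R = B(k−1)f/C = k*(k + 4)*(k + 5)/12 gives s_k = k*(-k - 5)/(3*(k + 2)*(k + 3)).
Verify: -4/(k**3 + 9*k**2 + 26*k + 24) matches t_k.
Telescoping: Σ = s_(9) − s_(0) = -7/22 − (0) = -7/22.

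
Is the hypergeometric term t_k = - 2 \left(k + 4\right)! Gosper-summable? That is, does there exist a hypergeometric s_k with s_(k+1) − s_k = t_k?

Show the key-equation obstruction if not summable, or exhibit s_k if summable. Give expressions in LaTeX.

r(k) = k + 5 after simplifying.
A = k + 5, B = 1, C = 1.
Key eq: (k + 5)·f(k+1) = (1)·f(k) + (1).
d = -1 from the (1,0,0) case.
Bound -1 < 0, so the key equation has no polynomial solution.

No — key equation has no polynomial f.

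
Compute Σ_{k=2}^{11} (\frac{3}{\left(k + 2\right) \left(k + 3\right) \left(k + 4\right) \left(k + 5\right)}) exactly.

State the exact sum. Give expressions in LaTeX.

Σ = 9/1120

t_(k+1)/t_k = (k + 2)/(k + 6).
Take A(k)=k + 2, B(k)=k + 6, C(k)=1.
Key eq: (k + 2)·f(k+1) = (k + 5)·f(k) + (1).
Degrees (1,1,0) ⇒ d ≤ 3.
A polynomial solution: f(k) = k*(k**2 + 9*k + 26)/72.
Get s_k = R·t_k = k*(k**2 + 9*k + 26)/(24*(k + 2)*(k + 3)*(k + 4)) with R(k) = B(k−1)f(k)/C(k) = k*(k + 5)*(k**2 + 9*k + 26)/72.
Verify: 3/(k**4 + 14*k**3 + 71*k**2 + 154*k + 120) matches t_k.
Sum = s_(12) − s_(2); s_(12) = 139/3360, s_(2) = 1/30 ⇒ 9/1120.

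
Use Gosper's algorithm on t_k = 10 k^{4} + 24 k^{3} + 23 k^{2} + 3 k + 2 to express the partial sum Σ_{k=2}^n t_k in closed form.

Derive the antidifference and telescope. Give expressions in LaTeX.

S(n) = 2 n^{5} + 11 n^{4} + 23 n^{3} + 19 n^{2} + 7 n - 62

The ratio is (10*k**4 + 64*k**3 + 155*k**2 + 161*k + 62)/(10*k**4 + 24*k**3 + 23*k**2 + 3*k + 2).
A = 1, B = 1, C = k**4 + 12*k**3/5 + 23*k**2/10 + 3*k/10 + 1/5.
Set up (1)·f(k+1) − (1)·f(k) − (k**4 + 12*k**3/5 + 23*k**2/10 + 3*k/10 + 1/5) = 0.
From deg A=0, deg B=0, deg C=4: d=5.
Coefficient equations give f(k) = k*(2*k**4 + k**3 - k**2 - 4*k + 4)/10.
R(k) = B(k−1)·f(k)/C(k) = k*(2*k**4 + k**3 - k**2 - 4*k + 4)/(10*k**4 + 24*k**3 + 23*k**2 + 3*k + 2); s_k = R·t_k = k*(2*k**4 + k**3 - k**2 - 4*k + 4).
s_(k+1) − s_k = 10*k**4 + 24*k**3 + 23*k**2 + 3*k + 2 = t_k.
Telescope: S(n) = s_(n+1) − s_(2) = 2*n**5 + 11*n**4 + 23*n**3 + 19*n**2 + 7*n + 2 − (64) = 2*n**5 + 11*n**4 + 23*n**3 + 19*n**2 + 7*n - 62.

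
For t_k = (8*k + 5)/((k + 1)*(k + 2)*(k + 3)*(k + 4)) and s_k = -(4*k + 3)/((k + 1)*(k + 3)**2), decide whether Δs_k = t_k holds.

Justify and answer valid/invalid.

Invalid: residual 3*(-4*k**2 - 16*k - 9)/(k**6 + 17*k**5 + 117*k**4 + 415*k**3 + 794*k**2 + 768*k + 288) ≠ 0.

s_(k+1) = (-4*k - 7)/((k + 2)*(k + 4)**2)
s_(k+1) − s_k = (8*k**3 + 49*k**2 + 83*k + 33)/(k**6 + 17*k**5 + 117*k**4 + 415*k**3 + 794*k**2 + 768*k + 288)
(s_(k+1) − s_k) − t_k = 3*(-4*k**2 - 16*k - 9)/(k**6 + 17*k**5 + 117*k**4 + 415*k**3 + 794*k**2 + 768*k + 288)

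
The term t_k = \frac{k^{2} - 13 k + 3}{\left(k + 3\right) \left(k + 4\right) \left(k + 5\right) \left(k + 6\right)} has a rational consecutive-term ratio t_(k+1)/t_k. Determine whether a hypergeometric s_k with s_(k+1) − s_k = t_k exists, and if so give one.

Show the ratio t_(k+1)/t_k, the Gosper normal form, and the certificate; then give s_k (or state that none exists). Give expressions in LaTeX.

s_k = \frac{k \left(- k^{2} - 72 k + 133\right)}{60 \left(k + 3\right) \left(k + 4\right) \left(k + 5\right)}

The ratio is -(k + 3)*(13*k - (k + 1)**2 + 10)/((k + 7)*(k**2 - 13*k + 3)).
Gosper form: A/B · C(k+1)/C(k) with A=k + 3, B=k + 7, C=k**2 - 13*k + 3.
Set up (k + 3)·f(k+1) − (k + 6)·f(k) − (k**2 - 13*k + 3) = 0.
deg f ≤ 3 (via 1,1,2).
A polynomial solution: f(k) = -k*(k**2 + 72*k - 133)/60.
Certificate R = B(k−1)f/C = -k*(k + 6)*(k**2 + 72*k - 133)/(60*(k**2 - 13*k + 3)) gives s_k = k*(-k**2 - 72*k + 133)/(60*(k + 3)*(k + 4)*(k + 5)).
Δs = (k**2 - 13*k + 3)/(k**4 + 18*k**3 + 119*k**2 + 342*k + 360), as required.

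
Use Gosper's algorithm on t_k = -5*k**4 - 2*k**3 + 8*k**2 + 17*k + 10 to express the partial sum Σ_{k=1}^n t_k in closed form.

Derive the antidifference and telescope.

Ratio r(k) = (5*k**4 + 22*k**3 + 28*k**2 - 7*k - 28)/(5*k**4 + 2*k**3 - 8*k**2 - 17*k - 10).
Gosper form: A/B · C(k+1)/C(k) with A=1, B=1, C=k**4 + 2*k**3/5 - 8*k**2/5 - 17*k/5 - 2.
Solve (1)·f(k+1) − (1)·f(k) = k**4 + 2*k**3/5 - 8*k**2/5 - 17*k/5 - 2.
deg f ≤ 5 (via 0,0,4).
Coefficient equations give f(k) = k*(k**4 - 2*k**3 - 2*k**2 - 4*k - 3)/5.
Certificate R = B(k−1)f/C = k*(k**4 - 2*k**3 - 2*k**2 - 4*k - 3)/(5*k**4 + 2*k**3 - 8*k**2 - 17*k - 10) gives s_k = k*(-k**4 + 2*k**3 + 2*k**2 + 4*k + 3).
Δs = -5*k**4 - 2*k**3 + 8*k**2 + 17*k + 10, as required.
Telescope: S(n) = s_(n+1) − s_(1) = -n**5 - 3*n**4 + 12*n**2 + 20*n + 10 − (10) = n*(-n**4 - 3*n**3 + 12*n + 20).

S(n) = n*(-n**4 - 3*n**3 + 12*n + 20)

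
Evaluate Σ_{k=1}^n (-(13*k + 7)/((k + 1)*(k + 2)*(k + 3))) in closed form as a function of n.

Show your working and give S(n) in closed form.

S(n) = n*(-23*n - 37)/(6*(n**2 + 5*n + 6))

Compute t_(k+1)/t_k: get (k + 1)*(13*k + 20)/((k + 4)*(13*k + 7)).
Gosper form: A/B · C(k+1)/C(k) with A=k + 1, B=k + 4, C=k + 7/13.
f must satisfy (k + 1)·f(k+1) − (k + 3)·f(k) = k + 7/13.
deg f ≤ 2 (via 1,1,1).
Solve for f: f(k) = k*(5*k + 2)/13 (degree 2 ≤ 2).
Certificate R = B(k−1)f/C = k*(k + 3)*(5*k + 2)/(13*k + 7) gives s_k = k*(-5*k - 2)/((k + 1)*(k + 2)).
s_(k+1) − s_k = (-13*k - 7)/(k**3 + 6*k**2 + 11*k + 6) = t_k.
Σ_(k=1)^n t_k = s_(n+1) − s_(1) = ((-5*n**2 - 12*n - 7)/(n**2 + 5*n + 6)) − (-7/6), i.e. n*(-23*n - 37)/(6*(n**2 + 5*n + 6)).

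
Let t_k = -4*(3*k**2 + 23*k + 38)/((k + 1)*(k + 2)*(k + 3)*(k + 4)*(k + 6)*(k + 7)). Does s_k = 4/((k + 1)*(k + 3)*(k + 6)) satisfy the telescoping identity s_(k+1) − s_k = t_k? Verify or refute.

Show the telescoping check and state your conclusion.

Valid: the claim telescopes to t_k.

s_(k+1) = 4/((k + 2)*(k + 4)*(k + 7))
s_(k+1) − s_k = 4/((k + 2)*(k + 4)*(k + 7)) - 4/((k + 1)*(k + 3)*(k + 6))
(s_(k+1) − s_k) − t_k = 0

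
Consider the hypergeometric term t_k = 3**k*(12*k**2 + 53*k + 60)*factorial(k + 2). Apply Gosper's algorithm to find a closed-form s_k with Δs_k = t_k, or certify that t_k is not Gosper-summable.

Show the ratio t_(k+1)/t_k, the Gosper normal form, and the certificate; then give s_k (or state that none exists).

s_k = 3**k*(4*k + 3)*factorial(k + 2)

t_(k+1)/t_k = 3*(12*k**3 + 113*k**2 + 356*k + 375)/(12*k**2 + 53*k + 60).
Factor: A=3*k + 9; B=1; C=k**2 + 53*k/12 + 5.
Key eq: (3*k + 9)·f(k+1) = (1)·f(k) + (k**2 + 53*k/12 + 5).
Bound: deg f ≤ 1.
Coefficient equations give f(k) = (4*k + 3)/12.
Then R = B(k−1)f/C = (4*k + 3)/(12*k**2 + 53*k + 60), so s_k = R(k)·t_k = 3**k*(4*k + 3)*factorial(k + 2).
s_(k+1) − s_k = 3**k*(12*k**2 + 53*k + 60)*factorial(k + 2) = t_k.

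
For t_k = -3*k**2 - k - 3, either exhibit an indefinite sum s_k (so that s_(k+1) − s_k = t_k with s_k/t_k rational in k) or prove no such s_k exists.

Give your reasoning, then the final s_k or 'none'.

The ratio is (k + 3*(k + 1)**2 + 4)/(3*k**2 + k + 3).
Normal form (A,B,C) = (1, 1, k**2 + k/3 + 1).
Solve (1)·f(k+1) − (1)·f(k) = k**2 + k/3 + 1.
From deg A=0, deg B=0, deg C=2: d=3.
Solving with deg f ≤ 3: f(k) = k*(k**2 - k + 3)/3.
Get s_k = R·t_k = k*(-k**2 + k - 3) with R(k) = B(k−1)f(k)/C(k) = k*(k**2 - k + 3)/(3*k**2 + k + 3).
Δs = -3*k**2 - k - 3, as required.

s_k = k*(-k**2 + k - 3)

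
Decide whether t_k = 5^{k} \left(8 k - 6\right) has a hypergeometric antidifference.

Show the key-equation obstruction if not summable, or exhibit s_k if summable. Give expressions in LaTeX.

Yes. s_k = 2 \cdot 5^{k} \left(k - 2\right).

t_(k+1)/t_k = 5*(4*k + 1)/(4*k - 3).
Take A(k)=5, B(k)=1, C(k)=k - 3/4.
Solve (5)·f(k+1) − (1)·f(k) = k - 3/4.
From deg A=0, deg B=0, deg C=1: d=1.
A polynomial solution: f(k) = (k - 2)/4.
Then R = B(k−1)f/C = (k - 2)/(4*k - 3), so s_k = R(k)·t_k = 2*5**k*(k - 2).
Δs = 5**k*(8*k - 6), as required.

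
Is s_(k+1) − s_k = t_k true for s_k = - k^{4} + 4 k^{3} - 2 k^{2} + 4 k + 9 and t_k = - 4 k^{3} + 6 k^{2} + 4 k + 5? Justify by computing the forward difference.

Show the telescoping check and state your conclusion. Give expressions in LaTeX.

valid; difference matches t_k

s_(k+1) = -k**4 + 4*k**2 + 8*k + 14
s_(k+1) − s_k = -4*k**3 + 6*k**2 + 4*k + 5
(s_(k+1) − s_k) − t_k = 0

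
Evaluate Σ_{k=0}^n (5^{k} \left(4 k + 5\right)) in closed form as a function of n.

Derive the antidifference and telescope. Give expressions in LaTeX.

t_(k+1)/t_k = 5*(4*k + 9)/(4*k + 5).
A = 5, B = 1, C = k + 5/4.
Need (5)·f(k+1) − (1)·f(k) = k + 5/4.
Bound: deg f ≤ 1.
A polynomial solution: f(k) = k/4.
R(k) = B(k−1)·f(k)/C(k) = k/(4*k + 5); s_k = R·t_k = 5**k*k.
Δs = 5**k*(4*k + 5), as required.
Evaluate: s_(n+1) = 5**(n + 1)*(n + 1); subtract s_(0) = 0 ⇒ S(n) = 5**(n + 1)*(n + 1).

S(n) = 5^{n + 1} \left(n + 1\right)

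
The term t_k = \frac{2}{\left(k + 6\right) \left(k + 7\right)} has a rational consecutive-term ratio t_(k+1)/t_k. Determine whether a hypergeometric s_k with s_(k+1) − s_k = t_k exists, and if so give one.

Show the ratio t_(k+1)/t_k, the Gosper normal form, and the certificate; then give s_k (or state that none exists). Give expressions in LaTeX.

s_k = \frac{k}{3 \left(k + 6\right)}

The ratio is (k + 6)/(k + 8).
Factor: A=k + 6; B=k + 8; C=1.
Set up (k + 6)·f(k+1) − (k + 7)·f(k) − (1) = 0.
Bound: deg f ≤ 1.
Solve for f: f(k) = k/6 (degree 1 ≤ 1).
Get s_k = R·t_k = k/(3*(k + 6)) with R(k) = B(k−1)f(k)/C(k) = k*(k + 7)/6.
s_(k+1) − s_k = 2/(k**2 + 13*k + 42) = t_k.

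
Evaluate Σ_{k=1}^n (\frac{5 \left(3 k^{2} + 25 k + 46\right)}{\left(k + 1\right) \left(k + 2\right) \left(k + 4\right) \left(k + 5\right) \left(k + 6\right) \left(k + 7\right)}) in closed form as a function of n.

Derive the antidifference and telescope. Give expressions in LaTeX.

S(n) = \frac{n \left(n^{2} + 14 n + 59\right)}{14 \left(n^{3} + 14 n^{2} + 59 n + 70\right)}

Step 1: r(k) = (k + 1)*(k + 4)*(25*k + 3*(k + 1)**2 + 71)/((k + 3)*(k + 8)*(3*k**2 + 25*k + 46)).
So A=k + 1 and B=k + 8, with C=k**3 + 34*k**2/3 + 121*k/3 + 46.
Key eq: (k + 1)·f(k+1) = (k + 7)·f(k) + (k**3 + 34*k**2/3 + 121*k/3 + 46).
deg f ≤ 6 (via 1,1,3).
Match coefficients ⇒ f(k) = k*(k + 2)*(k + 3)*(k + 5)*(k**2 + 11*k + 34)/72.
So s_k = (B(k−1)f/C)·t_k = (k*(k + 2)*(k + 5)*(k + 7)*(k**2 + 11*k + 34)/(24*(3*k**2 + 25*k + 46)))·t_k = 5*k*(k**2 + 11*k + 34)/(24*(k**3 + 11*k**2 + 34*k + 24)).
Verify: 5*(3*k**2 + 25*k + 46)/(k**6 + 25*k**5 + 247*k**4 + 1219*k**3 + 3112*k**2 + 3796*k + 1680) matches t_k.
Telescope: S(n) = s_(n+1) − s_(1) = 5*(n**3 + 14*n**2 + 59*n + 46)/(24*(n**3 + 14*n**2 + 59*n + 70)) − (23/168) = n*(n**2 + 14*n + 59)/(14*(n**3 + 14*n**2 + 59*n + 70)).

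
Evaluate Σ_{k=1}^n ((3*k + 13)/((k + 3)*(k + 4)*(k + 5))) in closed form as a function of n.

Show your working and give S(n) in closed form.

S(n) = n*(7*n + 33)/(10*(n**2 + 9*n + 20))

Compute t_(k+1)/t_k: get (k + 3)*(3*k + 16)/((k + 6)*(3*k + 13)).
Factor: A=k + 3; B=k + 6; C=k + 13/3.
Key eq: (k + 3)·f(k+1) = (k + 5)·f(k) + (k + 13/3).
Degrees (1,1,1) ⇒ d ≤ 2.
Coefficient equations give f(k) = k*(11*k + 41)/36.
Certificate R = B(k−1)f/C = k*(k + 5)*(11*k + 41)/(12*(3*k + 13)) gives s_k = k*(11*k + 41)/(12*(k + 3)*(k + 4)).
Verify: (3*k + 13)/(k**3 + 12*k**2 + 47*k + 60) matches t_k.
Telescope: S(n) = s_(n+1) − s_(1) = (11*n**2 + 63*n + 52)/(12*(n**2 + 9*n + 20)) − (13/60) = n*(7*n + 33)/(10*(n**2 + 9*n + 20)).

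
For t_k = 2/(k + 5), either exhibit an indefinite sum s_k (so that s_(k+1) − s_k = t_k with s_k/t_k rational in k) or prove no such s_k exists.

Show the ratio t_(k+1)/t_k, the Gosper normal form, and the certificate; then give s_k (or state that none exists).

Compute t_(k+1)/t_k: get (k + 5)/(k + 6).
Gosper form: A/B · C(k+1)/C(k) with A=k + 5, B=k + 6, C=1.
Solve (k + 5)·f(k+1) − (k + 5)·f(k) = 1.
From deg A=1, deg B=1, deg C=0: d=0.
f = c0 ⇒ A·f(k+1) − B(k−1)·f(k) − C = -1. The system {-1 = 0} is inconsistent; no antidifference.

not Gosper-summable; s_k does not exist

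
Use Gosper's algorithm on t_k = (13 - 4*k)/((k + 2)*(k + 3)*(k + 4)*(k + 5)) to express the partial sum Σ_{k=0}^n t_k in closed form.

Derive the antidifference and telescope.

t_(k+1)/t_k = (k + 2)*(4*k - 9)/((k + 6)*(4*k - 13)).
Gosper form: A/B · C(k+1)/C(k) with A=k + 2, B=k + 6, C=k - 13/4.
Solve (k + 2)·f(k+1) − (k + 5)·f(k) = k - 13/4.
d = 3 from the (1,1,1) case.
A polynomial solution: f(k) = -k*(k**2 + 9*k + 42)/32.
Get s_k = R·t_k = k*(k**2 + 9*k + 42)/(8*(k + 2)*(k + 3)*(k + 4)) with R(k) = B(k−1)f(k)/C(k) = -k*(k + 5)*(k**2 + 9*k + 42)/(8*(4*k - 13)).
s_(k+1) − s_k = (13 - 4*k)/(k**4 + 14*k**3 + 71*k**2 + 154*k + 120) = t_k.
Telescope: S(n) = s_(n+1) − s_(0) = (n**3 + 12*n**2 + 63*n + 52)/(8*(n**3 + 12*n**2 + 47*n + 60)) − (0) = (n**3 + 12*n**2 + 63*n + 52)/(8*(n**3 + 12*n**2 + 47*n + 60)).

S(n) = (n**3 + 12*n**2 + 63*n + 52)/(8*(n**3 + 12*n**2 + 47*n + 60))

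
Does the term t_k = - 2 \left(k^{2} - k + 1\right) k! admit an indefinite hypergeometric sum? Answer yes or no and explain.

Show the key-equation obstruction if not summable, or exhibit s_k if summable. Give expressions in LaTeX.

r(k) = -(k + 1)*(k - (k + 1)**2)/(k**2 - k + 1) after simplifying.
So A=k + 1 and B=1, with C=k**2 - k + 1.
Need (k + 1)·f(k+1) − (1)·f(k) = k**2 - k + 1.
Bound: deg f ≤ 1.
Coefficient equations give f(k) = k - 2.
So s_k = (B(k−1)f/C)·t_k = ((k - 2)/(k**2 - k + 1))·t_k = -2*(k - 2)*factorial(k).
Verify: -2*(k**2 - k + 1)*factorial(k) matches t_k.

Yes. s_k = - 2 \left(k - 2\right) k!.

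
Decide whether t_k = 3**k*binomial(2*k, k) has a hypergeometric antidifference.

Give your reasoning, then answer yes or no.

No — negative degree bound, so no certificate f.

The ratio is 6*(2*k + 1)/(k + 1).
Take A(k)=12*k + 6, B(k)=k + 1, C(k)=1.
Set up (12*k + 6)·f(k+1) − (k)·f(k) − (1) = 0.
From deg A=1, deg B=1, deg C=0: d=-1.
d = -1 < 0 ⇒ no nonzero polynomial f; not summable.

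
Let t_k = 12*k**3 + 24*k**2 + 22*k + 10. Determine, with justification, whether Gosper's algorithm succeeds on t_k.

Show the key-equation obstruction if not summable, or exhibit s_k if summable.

Ratio r(k) = (6*k**3 + 30*k**2 + 53*k + 34)/(6*k**3 + 12*k**2 + 11*k + 5).
Factor: A=1; B=1; C=k**3 + 2*k**2 + 11*k/6 + 5/6.
Solve (1)·f(k+1) − (1)·f(k) = k**3 + 2*k**2 + 11*k/6 + 5/6.
d = 4 from the (0,0,3) case.
Solving with deg f ≤ 4: f(k) = k*(k + 1)*(3*k**2 - k + 3)/12.
Then R = B(k−1)f/C = k*(3*k**2 - k + 3)/(2*(6*k**2 + 6*k + 5)), so s_k = R(k)·t_k = k*(3*k**3 + 2*k**2 + 2*k + 3).
Δs = 12*k**3 + 24*k**2 + 22*k + 10, as required.

Yes. s_k = k*(3*k**3 + 2*k**2 + 2*k + 3).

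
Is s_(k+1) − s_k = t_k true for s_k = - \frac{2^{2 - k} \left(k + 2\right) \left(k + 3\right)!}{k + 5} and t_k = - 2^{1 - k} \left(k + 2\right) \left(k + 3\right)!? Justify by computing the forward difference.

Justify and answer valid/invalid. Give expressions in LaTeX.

Invalid: residual \frac{6 \cdot 2^{- k} \left(k^{2} + 7 k + 8\right) \left(k + 3\right)!}{\left(k + 5\right) \left(k + 6\right)} ≠ 0.

s_(k+1) = -2**(1 - k)*(k + 3)*factorial(k + 4)/(k + 6)
s_(k+1) − s_k = -2**(1 - k)*(k**3 + 10*k**2 + 31*k + 36)*factorial(k + 3)/((k + 5)*(k + 6))
(s_(k+1) − s_k) − t_k = 6*(k**2 + 7*k + 8)*factorial(k + 3)/(2**k*(k + 5)*(k + 6))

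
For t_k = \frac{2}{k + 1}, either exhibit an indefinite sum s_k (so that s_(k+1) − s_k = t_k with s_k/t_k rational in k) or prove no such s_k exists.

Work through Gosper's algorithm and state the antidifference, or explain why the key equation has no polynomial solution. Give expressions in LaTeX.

not Gosper-summable; s_k does not exist

The ratio is (k + 1)/(k + 2).
Gosper form: A/B · C(k+1)/C(k) with A=k + 1, B=k + 2, C=1.
f must satisfy (k + 1)·f(k+1) − (k + 1)·f(k) = 1.
deg f ≤ 0 (via 1,1,0).
Put f(k) = c0: A·f(k+1) − B(k−1)·f(k) − C = -1; need -1 = 0 — inconsistent ⇒ no f, not summable.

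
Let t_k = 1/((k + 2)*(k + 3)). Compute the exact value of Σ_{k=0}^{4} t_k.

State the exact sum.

The ratio is (k + 2)/(k + 4).
Take A(k)=k + 2, B(k)=k + 4, C(k)=1.
f must satisfy (k + 2)·f(k+1) − (k + 3)·f(k) = 1.
Bound: deg f ≤ 1.
Coefficient equations give f(k) = k/2.
R(k) = B(k−1)·f(k)/C(k) = k*(k + 3)/2; s_k = R·t_k = k/(2*(k + 2)).
Verify: 1/(k**2 + 5*k + 6) matches t_k.
Σ_(k=0)^(4) t_k = s_(5) − s_(0) = 5/14 − (0) = 5/14.

Σ = 5/14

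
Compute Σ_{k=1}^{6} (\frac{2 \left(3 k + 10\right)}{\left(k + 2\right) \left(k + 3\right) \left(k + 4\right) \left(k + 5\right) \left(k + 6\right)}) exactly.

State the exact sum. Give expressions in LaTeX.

r(k) = (k + 2)*(3*k + 13)/((k + 7)*(3*k + 10)) after simplifying.
A = k + 2, B = k + 7, C = k + 10/3.
Set up (k + 2)·f(k+1) − (k + 6)·f(k) − (k + 10/3) = 0.
Degrees (1,1,1) ⇒ d ≤ 4.
Match coefficients ⇒ f(k) = k*(k + 3)*(k**2 + 11*k + 38)/120.
R(k) = B(k−1)·f(k)/C(k) = k*(k + 3)*(k + 6)*(k**2 + 11*k + 38)/(40*(3*k + 10)); s_k = R·t_k = k*(k**2 + 11*k + 38)/(20*(k**3 + 11*k**2 + 38*k + 40)).
Δs = 2*(3*k + 10)/(k**5 + 20*k**4 + 155*k**3 + 580*k**2 + 1044*k + 720), as required.
Telescoping: Σ = s_(7) − s_(1) = 287/5940 − (1/36) = 61/2970.

Σ = 61/2970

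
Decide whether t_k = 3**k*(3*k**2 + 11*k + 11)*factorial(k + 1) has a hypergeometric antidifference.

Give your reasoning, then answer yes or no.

Yes. s_k = 3**k*(k + 1)*factorial(k + 1).

Compute t_(k+1)/t_k: get 3*(3*k**3 + 23*k**2 + 59*k + 50)/(3*k**2 + 11*k + 11).
Factor: A=3*k + 6; B=1; C=k**2 + 11*k/3 + 11/3.
Set up (3*k + 6)·f(k+1) − (1)·f(k) − (k**2 + 11*k/3 + 11/3) = 0.
From deg A=1, deg B=0, deg C=2: d=1.
Coefficient equations give f(k) = (k + 1)/3.
Certificate R = B(k−1)f/C = (k + 1)/(3*k**2 + 11*k + 11) gives s_k = 3**k*(k + 1)*factorial(k + 1).
Check: Δs_k = 3**k*(3*k**2 + 11*k + 11)*factorial(k + 1). ✓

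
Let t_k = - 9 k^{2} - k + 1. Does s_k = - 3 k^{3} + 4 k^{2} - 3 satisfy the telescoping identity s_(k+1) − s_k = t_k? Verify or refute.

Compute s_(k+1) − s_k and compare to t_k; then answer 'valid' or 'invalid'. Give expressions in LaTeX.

valid (s_(k+1) − s_k reduces to t_k)

s_(k+1) = -3*(k + 1)**3 + 4*(k + 1)**2 - 3
s_(k+1) − s_k = -9*k**2 - k + 1
(s_(k+1) − s_k) − t_k = 0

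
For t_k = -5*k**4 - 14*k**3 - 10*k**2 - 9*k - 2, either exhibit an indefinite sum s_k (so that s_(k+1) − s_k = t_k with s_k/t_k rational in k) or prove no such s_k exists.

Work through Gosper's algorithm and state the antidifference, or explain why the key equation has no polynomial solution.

r(k) = (5*k**4 + 34*k**3 + 82*k**2 + 91*k + 40)/(5*k**4 + 14*k**3 + 10*k**2 + 9*k + 2) after simplifying.
Normal form (A,B,C) = (1, 1, k**4 + 14*k**3/5 + 2*k**2 + 9*k/5 + 2/5).
Set up (1)·f(k+1) − (1)·f(k) − (k**4 + 14*k**3/5 + 2*k**2 + 9*k/5 + 2/5) = 0.
From deg A=0, deg B=0, deg C=4: d=5.
Solving with deg f ≤ 5: f(k) = k*(k**2 - k + 1)*(k**2 + 2*k - 1)/5.
Get s_k = R·t_k = k*(-k**4 - k**3 + 2*k**2 - 3*k + 1) with R(k) = B(k−1)f(k)/C(k) = k*(k**2 - k + 1)*(k**2 + 2*k - 1)/(5*k**4 + 14*k**3 + 10*k**2 + 9*k + 2).
Δs = -5*k**4 - 14*k**3 - 10*k**2 - 9*k - 2, as required.

s_k = k*(-k**4 - k**3 + 2*k**2 - 3*k + 1)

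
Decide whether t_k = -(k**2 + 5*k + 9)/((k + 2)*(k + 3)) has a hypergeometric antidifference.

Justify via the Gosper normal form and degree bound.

Compute t_(k+1)/t_k: get (k + 2)*(5*k + (k + 1)**2 + 14)/((k + 4)*(k**2 + 5*k + 9)).
Gosper form: A/B · C(k+1)/C(k) with A=k + 2, B=k + 4, C=k**2 + 5*k + 9.
Set up (k + 2)·f(k+1) − (k + 3)·f(k) − (k**2 + 5*k + 9) = 0.
Bound: deg f ≤ 2.
A polynomial solution: f(k) = k*(2*k + 7)/2.
Get s_k = R·t_k = k*(-2*k - 7)/(2*(k + 2)) with R(k) = B(k−1)f(k)/C(k) = k*(k + 3)*(2*k + 7)/(2*(k**2 + 5*k + 9)).
Δs = (-k**2 - 5*k - 9)/(k**2 + 5*k + 6), as required.

Yes. s_k = k*(-2*k - 7)/(2*(k + 2)).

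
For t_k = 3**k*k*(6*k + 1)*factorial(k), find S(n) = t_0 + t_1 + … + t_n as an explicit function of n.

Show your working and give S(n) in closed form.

S(n) = 6*3**n*n**2*factorial(n) + 3*3**n*n*factorial(n) - 3*3**n*factorial(n) + 3

t_(k+1)/t_k = (k + 1)**2*(18*k + 21)/(k*(6*k + 1)).
So A=3*k + 3 and B=1, with C=k**2 + k/6.
Key eq: (3*k + 3)·f(k+1) = (1)·f(k) + (k**2 + k/6).
deg f ≤ 1 (via 1,0,2).
Solve for f: f(k) = (2*k - 3)/6 (degree 1 ≤ 1).
Then R = B(k−1)f/C = (2*k - 3)/(k*(6*k + 1)), so s_k = R(k)·t_k = 3**k*(2*k - 3)*factorial(k).
Verify: 3**k*k*(6*k + 1)*factorial(k) matches t_k.
Σ_(k=0)^n t_k = s_(n+1) − s_(0) = (3**(n + 1)*(2*n - 1)*factorial(n + 1)) − (-3), i.e. 6*3**n*n**2*factorial(n) + 3*3**n*n*factorial(n) - 3*3**n*factorial(n) + 3.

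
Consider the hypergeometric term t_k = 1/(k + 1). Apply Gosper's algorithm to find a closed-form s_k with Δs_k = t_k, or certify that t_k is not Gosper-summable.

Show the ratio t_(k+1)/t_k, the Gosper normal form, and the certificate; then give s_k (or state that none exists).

no hypergeometric antidifference exists

Step 1: r(k) = (k + 1)/(k + 2).
Take A(k)=k + 1, B(k)=k + 2, C(k)=1.
Need (k + 1)·f(k+1) − (k + 1)·f(k) = 1.
Bound: deg f ≤ 0.
f = c0 ⇒ A·f(k+1) − B(k−1)·f(k) − C = -1. The system {-1 = 0} is inconsistent; no antidifference.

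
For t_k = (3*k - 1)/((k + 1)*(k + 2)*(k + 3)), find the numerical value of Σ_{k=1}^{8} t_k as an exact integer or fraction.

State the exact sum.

Σ = 68/165

Compute t_(k+1)/t_k: get (k + 1)*(3*k + 2)/((k + 4)*(3*k - 1)).
A = k + 1, B = k + 4, C = k - 1/3.
Need (k + 1)·f(k+1) − (k + 3)·f(k) = k - 1/3.
deg f ≤ 2 (via 1,1,1).
Coefficient equations give f(k) = k*(k - 3)/6.
Get s_k = R·t_k = k*(k - 3)/(2*(k + 1)*(k + 2)) with R(k) = B(k−1)f(k)/C(k) = k*(k - 3)*(k + 3)/(2*(3*k - 1)).
Check: Δs_k = (3*k - 1)/(k**3 + 6*k**2 + 11*k + 6). ✓
Σ_(k=1)^(8) t_k = s_(9) − s_(1) = 27/110 − (-1/6) = 68/165.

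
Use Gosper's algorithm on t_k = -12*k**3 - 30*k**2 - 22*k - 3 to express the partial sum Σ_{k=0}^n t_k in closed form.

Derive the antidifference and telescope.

S(n) = -3*n**4 - 16*n**3 - 29*n**2 - 19*n - 3

r(k) = (12*k**3 + 66*k**2 + 118*k + 67)/(12*k**3 + 30*k**2 + 22*k + 3) after simplifying.
Normal form (A,B,C) = (1, 1, k**3 + 5*k**2/2 + 11*k/6 + 1/4).
Need (1)·f(k+1) − (1)·f(k) = k**3 + 5*k**2/2 + 11*k/6 + 1/4.
d = 4 from the (0,0,3) case.
Solve for f: f(k) = k*(3*k**3 + 4*k**2 - k - 3)/12 (degree 4 ≤ 4).
R(k) = B(k−1)·f(k)/C(k) = k*(3*k**3 + 4*k**2 - k - 3)/(12*k**3 + 30*k**2 + 22*k + 3); s_k = R·t_k = k*(-3*k**3 - 4*k**2 + k + 3).
Check: Δs_k = -12*k**3 - 30*k**2 - 22*k - 3. ✓
Σ_(k=0)^n t_k = s_(n+1) − s_(0) = (-3*n**4 - 16*n**3 - 29*n**2 - 19*n - 3) − (0), i.e. -3*n**4 - 16*n**3 - 29*n**2 - 19*n - 3.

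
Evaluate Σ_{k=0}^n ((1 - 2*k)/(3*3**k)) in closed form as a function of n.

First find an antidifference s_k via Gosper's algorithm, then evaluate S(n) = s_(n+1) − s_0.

Step 1: r(k) = (2*k + 1)/(3*(2*k - 1)).
Gosper form: A/B · C(k+1)/C(k) with A=1/3, B=1, C=k - 1/2.
f must satisfy (1/3)·f(k+1) − (1)·f(k) = k - 1/2.
From deg A=0, deg B=0, deg C=1: d=1.
Match coefficients ⇒ f(k) = -3*k/2.
R(k) = B(k−1)·f(k)/C(k) = -3*k/(2*k - 1); s_k = R·t_k = k/3**k.
Verify: (1 - 2*k)/(3*3**k) matches t_k.
Σ_(k=0)^n t_k = s_(n+1) − s_(0) = (3**(-n - 1)*(n + 1)) − (0), i.e. 3**(-n - 1)*(n + 1).

S(n) = 3**(-n - 1)*(n + 1)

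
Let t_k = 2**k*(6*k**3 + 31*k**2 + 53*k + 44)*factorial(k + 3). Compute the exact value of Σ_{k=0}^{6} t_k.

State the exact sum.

Σ = 66886041576

Step 1: r(k) = 2*(6*k**4 + 73*k**3 + 329*k**2 + 666*k + 536)/(6*k**3 + 31*k**2 + 53*k + 44).
Gosper form: A/B · C(k+1)/C(k) with A=2*k + 8, B=1, C=k**3 + 31*k**2/6 + 53*k/6 + 22/3.
Set up (2*k + 8)·f(k+1) − (1)·f(k) − (k**3 + 31*k**2/6 + 53*k/6 + 22/3) = 0.
Bound: deg f ≤ 2.
Solving with deg f ≤ 2: f(k) = (3*k**2 - k + 4)/6.
Certificate R = B(k−1)f/C = (3*k**2 - k + 4)/(6*k**3 + 31*k**2 + 53*k + 44) gives s_k = 2**k*(3*k**2 - k + 4)*factorial(k + 3).
Verify: 2**k*(6*k**3 + 31*k**2 + 53*k + 44)*factorial(k + 3) matches t_k.
Evaluate s at k=7 and k=0: 66886041600 and 24; difference 66886041576.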